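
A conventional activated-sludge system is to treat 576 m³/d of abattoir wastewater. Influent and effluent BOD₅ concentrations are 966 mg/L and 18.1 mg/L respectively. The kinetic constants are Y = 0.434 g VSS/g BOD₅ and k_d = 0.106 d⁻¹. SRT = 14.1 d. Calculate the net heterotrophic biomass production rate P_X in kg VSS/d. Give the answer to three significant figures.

P_X ≈ 95.0 kg VSS/d

Observed yield with endogenous decay: Y_obs = Y / (1 + k_d·θ_c) = 0.434 / (1 + 0.106 × 14.1) = 0.434 / 2.495 = 0.1740 g VSS/g BOD₅.
ΔS = 966 − 18.1 = 947.9 mg/L, so the substrate removal rate is 576 × 947.9/1000 = 546.0 kg BOD₅/d.
Biomass produced: P_X = Y_obs·Q·ΔS = 0.1740 × 546.0 ≈ 94.99 kg VSS/d.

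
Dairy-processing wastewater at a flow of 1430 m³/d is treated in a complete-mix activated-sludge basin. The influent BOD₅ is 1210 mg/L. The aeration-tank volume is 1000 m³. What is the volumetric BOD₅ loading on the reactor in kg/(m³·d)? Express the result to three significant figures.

L_v ≈ 1.73 kg BOD₅/(m³·d)

L_v = Q S₀ / V = 1430 × 1210 × 10⁻³ / 1000 = 1.730 kg/(m³·d).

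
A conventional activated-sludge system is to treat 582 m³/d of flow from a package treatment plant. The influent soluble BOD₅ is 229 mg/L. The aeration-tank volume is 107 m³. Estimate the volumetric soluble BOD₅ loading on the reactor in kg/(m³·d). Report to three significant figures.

Applied soluble BOD₅ load per unit volume = Q·S₀/V = (582 × 229/1000)/107.0 = 1.246 kg soluble BOD₅·m⁻³·d⁻¹.

L_v ≈ 1.25 kg soluble BOD₅/(m³·d)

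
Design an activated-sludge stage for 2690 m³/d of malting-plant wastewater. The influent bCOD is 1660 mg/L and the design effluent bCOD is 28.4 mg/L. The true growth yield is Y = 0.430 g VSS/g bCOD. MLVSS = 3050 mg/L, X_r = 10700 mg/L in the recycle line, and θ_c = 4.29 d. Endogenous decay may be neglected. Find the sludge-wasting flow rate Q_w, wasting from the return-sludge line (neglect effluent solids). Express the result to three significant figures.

With k_d = 0 the design equation reduces to V = Y Q (S₀−S) θ_c / X = 0.430 × 2690 × (1660 − 28.4) × 4.29 / 3050 = 2655 m³.
Q_w = (V·X)/(θ_c X_r) = 2655 × 3050 / (4.29 × 10700) = 176.4 m³/d.

Q_w ≈ 176 m³/d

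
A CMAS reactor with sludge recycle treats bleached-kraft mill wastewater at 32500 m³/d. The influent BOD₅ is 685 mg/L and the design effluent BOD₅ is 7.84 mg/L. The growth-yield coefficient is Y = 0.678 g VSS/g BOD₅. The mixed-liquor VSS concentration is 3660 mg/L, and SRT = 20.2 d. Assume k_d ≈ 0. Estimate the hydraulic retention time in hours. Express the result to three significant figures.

V·X = Y·Q·ΔS·θ_c gives V = 0.678 × 32500 × (685 − 7.84) × 20.2 / 3660 = 82352 m³.
HRT = V/Q = 82352 m³ / 32500 m³·d⁻¹ = 2.534 d × 24 = 60.81 h.

τ ≈ 60.8 h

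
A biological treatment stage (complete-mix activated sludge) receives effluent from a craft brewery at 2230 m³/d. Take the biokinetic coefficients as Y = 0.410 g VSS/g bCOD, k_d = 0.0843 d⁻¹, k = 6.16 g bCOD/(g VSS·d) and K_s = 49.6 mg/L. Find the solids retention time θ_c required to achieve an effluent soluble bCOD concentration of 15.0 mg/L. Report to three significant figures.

From 1/θ_c = Y·k·S/(K_s + S) − k_d: Y·k·S/(K_s+S) = 0.410 × 6.16 × 15.0 / (49.6 + 15.0) = 0.5864 d⁻¹.
1/θ_c = 0.5864 − 0.0843 = 0.5021 d⁻¹, so θ_c = 1.991 d.

θ_c ≈ 1.99 d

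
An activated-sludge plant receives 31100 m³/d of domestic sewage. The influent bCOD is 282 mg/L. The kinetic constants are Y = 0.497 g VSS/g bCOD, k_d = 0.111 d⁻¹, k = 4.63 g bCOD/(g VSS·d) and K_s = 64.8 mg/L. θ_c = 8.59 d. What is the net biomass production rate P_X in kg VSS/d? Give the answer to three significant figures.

Effluent substrate depends only on kinetics and SRT: S = K_s(1 + k_d θ_c) / [θ_c(Yk − k_d) − 1] = 64.8 × (1 + 0.111 × 8.59) / [8.59 × (0.497 × 4.63 − 0.111) − 1] = 126.6 / 17.81 = 7.106 mg/L.
Y_obs = Y / (1 + k_d θ_c) = 0.497 / (1 + 0.111 × 8.59) = 0.497 / 1.953 = 0.2544.
ΔS = 282 − 7.11 = 274.9 mg/L, so the substrate removal rate is 31100 × 274.9/1000 = 8549 kg bCOD/d.
Net biomass production P_X = Y_obs × Q·(S₀ − S) = 0.2544 × 8549 = 2175 kg VSS/d.

P_X ≈ 2180 kg VSS/d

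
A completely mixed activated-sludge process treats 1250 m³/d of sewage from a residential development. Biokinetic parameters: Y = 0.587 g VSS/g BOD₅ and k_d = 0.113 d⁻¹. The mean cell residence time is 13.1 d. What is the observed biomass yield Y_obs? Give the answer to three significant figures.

Y_obs ≈ 0.237 g VSS/g BOD₅

The observed yield is Y_obs = Y/(1 + k_d·θ_c) = 0.587 / (1 + 0.113 × 13.1) = 0.587 / 2.480 = 0.2367 g VSS per g BOD₅ removed.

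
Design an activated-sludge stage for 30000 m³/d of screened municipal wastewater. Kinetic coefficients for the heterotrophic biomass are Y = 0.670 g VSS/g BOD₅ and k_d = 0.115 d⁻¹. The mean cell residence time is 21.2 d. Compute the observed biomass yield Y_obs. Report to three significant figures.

The observed yield is Y_obs = Y/(1 + k_d·θ_c) = 0.670 / (1 + 0.115 × 21.2) = 0.670 / 3.438 = 0.1949 g VSS per g BOD₅ removed.

Y_obs ≈ 0.195 g VSS/g BOD₅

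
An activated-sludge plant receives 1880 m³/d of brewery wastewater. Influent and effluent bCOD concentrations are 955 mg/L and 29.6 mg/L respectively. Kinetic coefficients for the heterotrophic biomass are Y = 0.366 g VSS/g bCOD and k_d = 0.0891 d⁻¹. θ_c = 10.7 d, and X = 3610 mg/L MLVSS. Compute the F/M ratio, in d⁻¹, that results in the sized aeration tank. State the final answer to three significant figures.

F/M ≈ 0.515 d⁻¹

Steady-state biomass mass balance: V·X·(1 + k_d·θ_c) = Y·Q·(S₀ − S)·θ_c, so V = 0.366 × 1880 × (955 − 29.6) × 10.7 / [3610 × (1 + 0.0891 × 10.7)] = 6.81×10^6 / 7052 = 966.2 m³.
F/M = applied load / biomass = Q·S₀/(V·X) = 1880 × 955 / (966.2 × 3610) = 0.5147 d⁻¹.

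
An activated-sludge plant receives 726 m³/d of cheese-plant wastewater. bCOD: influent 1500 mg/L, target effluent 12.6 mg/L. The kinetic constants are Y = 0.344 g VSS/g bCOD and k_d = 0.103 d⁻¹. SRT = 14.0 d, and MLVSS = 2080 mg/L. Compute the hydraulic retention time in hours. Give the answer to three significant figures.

Steady-state biomass mass balance: V·X·(1 + k_d·θ_c) = Y·Q·(S₀ − S)·θ_c, so V = 0.344 × 726 × (1500 − 12.6) × 14.0 / [2080 × (1 + 0.103 × 14.0)] = 5.2×10^6 / 5079 = 1024 m³.
Hydraulic retention time τ = V/Q = 1024 / 726 = 1.410 d = 33.85 h.

τ ≈ 33.8 h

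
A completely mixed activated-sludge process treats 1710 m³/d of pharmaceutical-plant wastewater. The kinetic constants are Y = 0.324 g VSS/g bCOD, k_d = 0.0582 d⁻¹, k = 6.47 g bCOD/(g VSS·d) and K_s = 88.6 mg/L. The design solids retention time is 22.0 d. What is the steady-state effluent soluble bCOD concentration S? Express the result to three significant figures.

S ≈ 4.61 mg/L

From the Monod/SRT balance for a CMAS, S = K_s·(1+k_d θ_c)/[θ_c·(Y k − k_d) − 1] = 88.6 × (1 + 0.0582 × 22.0) / [22.0 × (0.324 × 6.47 − 0.0582) − 1] = 202.0 / 43.84 = 4.609 mg/L.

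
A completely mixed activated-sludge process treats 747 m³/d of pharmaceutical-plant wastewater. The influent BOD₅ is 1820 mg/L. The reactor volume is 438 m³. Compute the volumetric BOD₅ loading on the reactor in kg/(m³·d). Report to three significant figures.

L_v ≈ 3.10 kg BOD₅/(m³·d)

Volumetric loading L_v = Q·S₀ / V = 747 × 1820 g/m³ / 438.0 m³ = 3104 g/(m³·d) = 3.104 kg BOD₅/(m³·d).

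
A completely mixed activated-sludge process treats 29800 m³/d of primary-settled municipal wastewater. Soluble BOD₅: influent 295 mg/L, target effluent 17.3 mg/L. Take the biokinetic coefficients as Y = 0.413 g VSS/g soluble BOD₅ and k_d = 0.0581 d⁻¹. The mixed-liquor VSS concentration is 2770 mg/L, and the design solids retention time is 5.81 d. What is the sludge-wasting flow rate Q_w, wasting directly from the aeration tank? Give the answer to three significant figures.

Rearranging the biomass balance for a CMAS with decay, V = Y·Q·ΔS·θ_c / [X·(1+k_d θ_c)] = 0.413 × 29800 × (295 − 17.3) × 5.81 / [2770 × (1 + 0.0581 × 5.81)] = 1.99×10^7 / 3705 = 5360 m³.
With mixed-liquor wasting, θ_c = V/Q_w, so Q_w = V/θ_c = 5360/5.81 = 922.5 m³/d.

Q_w ≈ 922 m³/d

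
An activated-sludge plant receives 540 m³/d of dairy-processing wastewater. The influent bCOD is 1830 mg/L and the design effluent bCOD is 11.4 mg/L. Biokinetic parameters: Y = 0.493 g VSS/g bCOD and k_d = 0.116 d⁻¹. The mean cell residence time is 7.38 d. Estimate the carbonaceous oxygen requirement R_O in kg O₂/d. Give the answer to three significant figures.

The observed yield is Y_obs = Y/(1 + k_d·θ_c) = 0.493 / (1 + 0.116 × 7.38) = 0.493 / 1.856 = 0.2656 g VSS per g bCOD removed.
ΔS = 1830 − 11.4 = 1819 mg/L, so the substrate removal rate is 540 × 1819/1000 = 982.0 kg bCOD/d.
Net sludge production P_X = 0.2656 × 982.0 = 260.8 kg VSS/d.
Carbonaceous O₂ demand = substrate oxidised − cell-mass equivalent = 982.0 − 1.42 × 260.8 = 611.6 kg O₂/d.

R_O ≈ 612 kg O₂/d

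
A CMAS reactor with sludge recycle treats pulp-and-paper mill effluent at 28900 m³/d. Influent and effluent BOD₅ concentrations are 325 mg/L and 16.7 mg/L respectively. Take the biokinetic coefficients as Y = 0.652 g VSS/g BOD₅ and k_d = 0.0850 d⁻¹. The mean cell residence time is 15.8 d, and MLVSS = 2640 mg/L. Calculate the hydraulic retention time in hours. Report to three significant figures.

From the SRT design equation V = Y Q (S₀−S) θ_c / [X (1 + k_d θ_c)] = 0.652 × 28900 × (325 − 16.7) × 15.8 / [2640 × (1 + 0.0850 × 15.8)] = 9.18×10^7 / 6186 = 14839 m³.
τ = V/Q = 14839/28900 = 0.5135 d, or 12.32 h.

τ ≈ 12.3 h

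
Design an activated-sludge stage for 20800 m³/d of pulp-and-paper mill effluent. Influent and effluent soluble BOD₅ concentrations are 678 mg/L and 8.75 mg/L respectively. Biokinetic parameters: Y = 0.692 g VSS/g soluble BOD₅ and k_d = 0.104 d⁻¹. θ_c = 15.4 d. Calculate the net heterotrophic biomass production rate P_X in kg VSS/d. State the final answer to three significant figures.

P_X ≈ 3700 kg VSS/d

Observed yield with endogenous decay: Y_obs = Y / (1 + k_d·θ_c) = 0.692 / (1 + 0.104 × 15.4) = 0.692 / 2.602 = 0.2660 g VSS/g soluble BOD₅.
Q·(S₀ − S) = 20800 × (678 − 8.75) × 10⁻³ = 13920 kg/d removed.
Net biomass production P_X = Y_obs × Q·(S₀ − S) = 0.2660 × 13920 = 3703 kg VSS/d.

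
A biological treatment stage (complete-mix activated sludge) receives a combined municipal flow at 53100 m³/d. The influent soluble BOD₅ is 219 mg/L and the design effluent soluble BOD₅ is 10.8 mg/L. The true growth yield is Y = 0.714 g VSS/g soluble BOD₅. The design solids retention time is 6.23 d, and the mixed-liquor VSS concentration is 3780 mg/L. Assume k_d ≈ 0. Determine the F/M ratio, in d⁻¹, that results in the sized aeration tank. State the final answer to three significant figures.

F/M ≈ 0.236 d⁻¹

Biomass mass balance (decay neglected): V·X = Y·Q·(S₀ − S)·θ_c, so V = 0.714 × 53100 × (219 − 10.8) × 6.23 / 3780 = 13010 m³.
F/M = Q·S₀ / (V·X) = 53100 × 219 / (13010 × 3780) = 0.2365 g soluble BOD₅·(g VSS·d)⁻¹.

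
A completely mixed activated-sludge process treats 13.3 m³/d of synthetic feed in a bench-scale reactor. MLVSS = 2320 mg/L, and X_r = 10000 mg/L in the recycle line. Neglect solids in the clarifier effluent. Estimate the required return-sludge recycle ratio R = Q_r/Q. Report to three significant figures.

Solids balance on the clarifier gives (1+R)X = R·X_r, so R = X/(X_r − X) = 2320 / (10000 − 2320) = 0.3021.

R ≈ 0.302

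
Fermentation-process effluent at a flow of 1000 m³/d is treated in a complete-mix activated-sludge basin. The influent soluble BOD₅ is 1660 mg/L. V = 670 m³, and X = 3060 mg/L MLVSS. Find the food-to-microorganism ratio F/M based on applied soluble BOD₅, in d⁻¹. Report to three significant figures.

F/M ≈ 0.810 d⁻¹

Food-to-microorganism ratio F/M = Q S₀ / (V X) = 1000 × 1660 / (670.0 × 3060) = 0.8097 d⁻¹.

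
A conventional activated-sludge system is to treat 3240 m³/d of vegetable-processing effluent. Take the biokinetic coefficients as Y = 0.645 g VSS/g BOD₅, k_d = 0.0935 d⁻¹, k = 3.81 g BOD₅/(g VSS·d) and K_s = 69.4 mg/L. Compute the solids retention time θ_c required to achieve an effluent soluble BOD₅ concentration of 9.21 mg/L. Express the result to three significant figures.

θ_c ≈ 5.14 d

Specific growth rate at S = 9.21 mg/L: μ = YkS/(K_s+S) = 0.645·3.81·9.21/(69.4+9.21) = 0.2879 d⁻¹.
Then 1/θ_c = μ − k_d = 0.2879 − 0.0935 = 0.1944 d⁻¹, giving θ_c = 5.144 d.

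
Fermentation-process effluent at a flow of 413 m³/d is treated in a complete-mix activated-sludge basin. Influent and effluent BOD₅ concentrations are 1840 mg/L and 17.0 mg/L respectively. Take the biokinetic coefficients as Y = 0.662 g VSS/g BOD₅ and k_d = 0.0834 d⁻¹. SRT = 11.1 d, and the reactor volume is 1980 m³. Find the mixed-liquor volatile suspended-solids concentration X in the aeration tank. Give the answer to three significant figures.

X = Y·Q·ΔS·θ_c / [V·(1 + k_d θ_c)] = 0.662 × 413 × (1840 − 17.0) × 11.1 / [1980 × (1 + 0.0834 × 11.1)] = 1451 mg/L.

X ≈ 1450 mg/L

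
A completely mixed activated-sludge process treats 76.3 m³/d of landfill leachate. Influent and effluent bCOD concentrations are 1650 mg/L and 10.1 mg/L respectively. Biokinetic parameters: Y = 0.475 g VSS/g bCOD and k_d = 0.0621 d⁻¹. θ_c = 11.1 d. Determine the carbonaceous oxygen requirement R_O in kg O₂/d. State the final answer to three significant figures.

R_O ≈ 75.2 kg O₂/d

Observed yield with endogenous decay: Y_obs = Y / (1 + k_d·θ_c) = 0.475 / (1 + 0.0621 × 11.1) = 0.475 / 1.689 = 0.2812 g VSS/g bCOD.
Q·(S₀ − S) = 76.3 × (1650 − 10.1) × 10⁻³ = 125.1 kg/d removed.
Biomass synthesised: P_X = Y_obs × 125.1 = 35.18 kg VSS/d.
R_O = Q·(S₀ − S) − 1.42·P_X = 125.1 − 1.42 × 35.18 = 75.17 kg O₂/d.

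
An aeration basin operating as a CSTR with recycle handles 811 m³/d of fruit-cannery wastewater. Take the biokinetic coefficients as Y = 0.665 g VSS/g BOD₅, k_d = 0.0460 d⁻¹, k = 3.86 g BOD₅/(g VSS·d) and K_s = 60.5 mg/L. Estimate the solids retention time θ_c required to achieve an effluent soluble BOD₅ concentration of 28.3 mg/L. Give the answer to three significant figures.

θ_c ≈ 1.30 d

From 1/θ_c = Y·k·S/(K_s + S) − k_d: Y·k·S/(K_s+S) = 0.665 × 3.86 × 28.3 / (60.5 + 28.3) = 0.8181 d⁻¹.
θ_c = 1/(μ − k_d) = 1/(0.8181 − 0.0460) = 1/0.7721 = 1.295 d.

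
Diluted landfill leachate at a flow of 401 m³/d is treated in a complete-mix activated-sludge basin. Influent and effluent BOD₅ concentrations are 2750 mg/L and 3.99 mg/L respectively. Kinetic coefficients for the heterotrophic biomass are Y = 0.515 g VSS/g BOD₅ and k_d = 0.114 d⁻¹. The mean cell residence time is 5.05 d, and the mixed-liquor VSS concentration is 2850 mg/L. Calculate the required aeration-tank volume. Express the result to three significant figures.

Rearranging the biomass balance for a CMAS with decay, V = Y·Q·ΔS·θ_c / [X·(1+k_d θ_c)] = 0.515 × 401 × (2750 − 3.99) × 5.05 / [2850 × (1 + 0.114 × 5.05)] = 2.86×10^6 / 4491 = 637.7 m³.

V ≈ 638 m³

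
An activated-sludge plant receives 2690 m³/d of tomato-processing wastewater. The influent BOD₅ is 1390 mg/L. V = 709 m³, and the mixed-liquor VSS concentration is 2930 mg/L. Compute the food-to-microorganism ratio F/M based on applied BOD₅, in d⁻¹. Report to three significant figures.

F/M = applied load / biomass = Q·S₀/(V·X) = 2690 × 1390 / (709.0 × 2930) = 1.800 d⁻¹.

F/M ≈ 1.80 d⁻¹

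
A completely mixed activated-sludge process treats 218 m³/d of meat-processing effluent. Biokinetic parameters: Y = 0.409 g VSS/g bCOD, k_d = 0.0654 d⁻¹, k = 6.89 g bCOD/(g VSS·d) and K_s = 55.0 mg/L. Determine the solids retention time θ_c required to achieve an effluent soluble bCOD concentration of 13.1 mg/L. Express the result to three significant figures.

Specific growth rate at S = 13.1 mg/L: μ = YkS/(K_s+S) = 0.409·6.89·13.1/(55.0+13.1) = 0.5421 d⁻¹.
1/θ_c = 0.5421 − 0.0654 = 0.4767 d⁻¹, so θ_c = 2.098 d.

θ_c ≈ 2.10 d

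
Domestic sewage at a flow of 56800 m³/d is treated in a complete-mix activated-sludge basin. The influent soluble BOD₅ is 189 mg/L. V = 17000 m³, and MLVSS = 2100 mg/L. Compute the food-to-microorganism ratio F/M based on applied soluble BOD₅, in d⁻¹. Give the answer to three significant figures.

F/M = Q·S₀ / (V·X) = 56800 × 189 / (17000 × 2100) = 0.3007 g soluble BOD₅·(g VSS·d)⁻¹.

F/M ≈ 0.301 d⁻¹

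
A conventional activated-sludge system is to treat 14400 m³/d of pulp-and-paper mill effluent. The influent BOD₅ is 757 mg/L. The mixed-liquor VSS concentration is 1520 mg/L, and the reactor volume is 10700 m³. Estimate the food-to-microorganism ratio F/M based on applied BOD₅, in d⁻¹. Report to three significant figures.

Food-to-microorganism ratio F/M = Q S₀ / (V X) = 14400 × 757 / (10700 × 1520) = 0.6702 d⁻¹.

F/M ≈ 0.670 d⁻¹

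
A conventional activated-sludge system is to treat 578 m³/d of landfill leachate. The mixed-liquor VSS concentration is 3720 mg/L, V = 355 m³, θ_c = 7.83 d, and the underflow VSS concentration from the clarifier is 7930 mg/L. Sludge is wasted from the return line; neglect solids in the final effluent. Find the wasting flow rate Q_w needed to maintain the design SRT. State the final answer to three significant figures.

Q_w ≈ 21.3 m³/d

Wasting from the return line (neglecting effluent solids): Q_w = V·X / (θ_c·X_r) = 355.0 × 3720 / (7.83 × 7930) = 21.27 m³/d.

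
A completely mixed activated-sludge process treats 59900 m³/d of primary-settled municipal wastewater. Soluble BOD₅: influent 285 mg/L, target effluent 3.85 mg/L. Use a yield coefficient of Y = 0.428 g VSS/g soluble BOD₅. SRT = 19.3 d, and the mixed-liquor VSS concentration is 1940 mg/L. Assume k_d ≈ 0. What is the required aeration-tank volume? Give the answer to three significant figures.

Biomass mass balance (decay neglected): V·X = Y·Q·(S₀ − S)·θ_c, so V = 0.428 × 59900 × (285 − 3.85) × 19.3 / 1940 = 71707 m³.

V ≈ 71700 m³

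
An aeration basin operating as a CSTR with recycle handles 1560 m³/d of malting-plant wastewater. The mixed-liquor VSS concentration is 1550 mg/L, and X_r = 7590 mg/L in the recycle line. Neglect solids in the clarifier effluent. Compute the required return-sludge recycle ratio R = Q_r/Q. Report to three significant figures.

R ≈ 0.257

R = Q_r/Q = X/(X_r − X) = 1550 / (7590 − 1550) = 0.2566.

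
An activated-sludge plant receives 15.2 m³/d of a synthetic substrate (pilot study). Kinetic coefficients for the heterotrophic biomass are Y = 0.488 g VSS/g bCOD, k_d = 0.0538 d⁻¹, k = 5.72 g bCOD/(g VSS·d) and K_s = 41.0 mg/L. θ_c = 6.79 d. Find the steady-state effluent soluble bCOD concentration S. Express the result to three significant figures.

S ≈ 3.18 mg/L

For a completely mixed reactor with recycle the Lawrence–McCarty relation gives S = K_s·(1 + k_d·θ_c) / [θ_c·(Y·k − k_d) − 1] = 41.0 × (1 + 0.0538 × 6.79) / [6.79 × (0.488 × 5.72 − 0.0538) − 1] = 55.98 / 17.59 = 3.183 mg/L.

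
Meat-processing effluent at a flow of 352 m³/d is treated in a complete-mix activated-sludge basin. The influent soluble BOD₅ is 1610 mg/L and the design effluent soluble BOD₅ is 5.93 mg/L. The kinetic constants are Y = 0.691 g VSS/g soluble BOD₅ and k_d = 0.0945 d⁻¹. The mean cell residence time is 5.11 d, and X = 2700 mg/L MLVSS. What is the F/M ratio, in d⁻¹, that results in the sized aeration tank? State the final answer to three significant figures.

F/M ≈ 0.422 d⁻¹

Steady-state biomass mass balance: V·X·(1 + k_d·θ_c) = Y·Q·(S₀ − S)·θ_c, so V = 0.691 × 352 × (1610 − 5.93) × 5.11 / [2700 × (1 + 0.0945 × 5.11)] = 1.99×10^6 / 4004 = 498.0 m³.
F/M = Q·S₀ / (V·X) = 352 × 1610 / (498.0 × 2700) = 0.4215 g soluble BOD₅·(g VSS·d)⁻¹.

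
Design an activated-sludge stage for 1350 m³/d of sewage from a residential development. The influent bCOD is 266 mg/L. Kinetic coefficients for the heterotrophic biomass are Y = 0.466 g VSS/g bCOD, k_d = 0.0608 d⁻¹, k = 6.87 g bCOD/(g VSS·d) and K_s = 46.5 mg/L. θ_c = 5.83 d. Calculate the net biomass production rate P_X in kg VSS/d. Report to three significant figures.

P_X ≈ 122 kg VSS/d

Effluent substrate depends only on kinetics and SRT: S = K_s(1 + k_d θ_c) / [θ_c(Yk − k_d) − 1] = 46.5 × (1 + 0.0608 × 5.83) / [5.83 × (0.466 × 6.87 − 0.0608) − 1] = 62.98 / 17.31 = 3.639 mg/L.
Correct the yield for decay: Y_obs = Y/(1 + k_d θ_c) = 0.466 / (1 + 0.0608 × 5.83) = 0.466 / 1.354 = 0.3440.
Substrate removed = Q·(S₀ − S) = 1350 m³/d × (266 − 3.64) g/m³ = 3.54×10^5 g/d = 354.2 kg/d.
Net biomass production P_X = Y_obs × Q·(S₀ − S) = 0.3440 × 354.2 = 121.9 kg VSS/d.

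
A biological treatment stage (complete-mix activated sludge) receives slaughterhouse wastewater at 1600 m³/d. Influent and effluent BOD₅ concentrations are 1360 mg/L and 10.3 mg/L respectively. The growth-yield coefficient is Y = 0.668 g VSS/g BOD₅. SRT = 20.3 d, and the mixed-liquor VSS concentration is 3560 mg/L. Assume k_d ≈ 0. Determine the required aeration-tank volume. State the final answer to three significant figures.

V ≈ 8230 m³

With k_d = 0 the design equation reduces to V = Y Q (S₀−S) θ_c / X = 0.668 × 1600 × (1360 − 10.3) × 20.3 / 3560 = 8226 m³.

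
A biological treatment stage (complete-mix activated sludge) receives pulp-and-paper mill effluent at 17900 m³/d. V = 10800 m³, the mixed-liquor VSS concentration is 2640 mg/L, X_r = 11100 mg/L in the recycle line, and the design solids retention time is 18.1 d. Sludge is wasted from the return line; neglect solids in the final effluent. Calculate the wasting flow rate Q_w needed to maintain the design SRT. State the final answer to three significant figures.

Q_w ≈ 142 m³/d

θ_c = V·X/(Q_w·X_r) when wasting from the recycle, so Q_w = V·X/(θ_c·X_r) = 10800 × 2640 / (18.1 × 11100) = 141.9 m³/d.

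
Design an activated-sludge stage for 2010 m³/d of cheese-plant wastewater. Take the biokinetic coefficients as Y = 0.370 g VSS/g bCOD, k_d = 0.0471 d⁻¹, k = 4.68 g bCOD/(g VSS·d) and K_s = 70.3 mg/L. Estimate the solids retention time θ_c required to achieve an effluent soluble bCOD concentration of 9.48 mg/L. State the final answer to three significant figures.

At the target effluent, Y k S/(K_s+S) = 0.370×4.68×9.48/79.78 = 0.2058 d⁻¹.
θ_c = 1/(μ − k_d) = 1/(0.2058 − 0.0471) = 1/0.1587 = 6.303 d.

θ_c ≈ 6.30 d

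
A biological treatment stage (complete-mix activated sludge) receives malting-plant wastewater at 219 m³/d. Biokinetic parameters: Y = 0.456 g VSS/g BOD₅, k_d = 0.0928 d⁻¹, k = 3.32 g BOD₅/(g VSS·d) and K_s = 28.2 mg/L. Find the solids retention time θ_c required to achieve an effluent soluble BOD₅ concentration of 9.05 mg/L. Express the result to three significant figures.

Specific growth rate at S = 9.05 mg/L: μ = YkS/(K_s+S) = 0.456·3.32·9.05/(28.2+9.05) = 0.3678 d⁻¹.
1/θ_c = 0.3678 − 0.0928 = 0.2750 d⁻¹, so θ_c = 3.636 d.

θ_c ≈ 3.64 d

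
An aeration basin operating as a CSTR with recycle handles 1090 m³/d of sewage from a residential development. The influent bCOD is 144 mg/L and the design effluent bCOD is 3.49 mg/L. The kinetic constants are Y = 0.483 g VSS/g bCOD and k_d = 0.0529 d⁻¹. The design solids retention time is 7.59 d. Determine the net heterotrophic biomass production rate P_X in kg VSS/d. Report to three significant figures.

P_X ≈ 52.8 kg VSS/d

Observed yield with endogenous decay: Y_obs = Y / (1 + k_d·θ_c) = 0.483 / (1 + 0.0529 × 7.59) = 0.483 / 1.402 = 0.3446 g VSS/g bCOD.
Substrate removed = Q·(S₀ − S) = 1090 m³/d × (144 − 3.49) g/m³ = 1.53×10^5 g/d = 153.2 kg/d.
Net biomass production P_X = Y_obs × Q·(S₀ − S) = 0.3446 × 153.2 = 52.78 kg VSS/d.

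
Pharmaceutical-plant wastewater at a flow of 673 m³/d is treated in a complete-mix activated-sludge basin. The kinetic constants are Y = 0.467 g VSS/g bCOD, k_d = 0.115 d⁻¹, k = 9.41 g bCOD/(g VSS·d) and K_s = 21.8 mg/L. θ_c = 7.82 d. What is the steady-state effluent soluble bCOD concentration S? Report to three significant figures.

S ≈ 1.28 mg/L

From the Monod/SRT balance for a CMAS, S = K_s·(1+k_d θ_c)/[θ_c·(Y k − k_d) − 1] = 21.8 × (1 + 0.115 × 7.82) / [7.82 × (0.467 × 9.41 − 0.115) − 1] = 41.40 / 32.47 = 1.275 mg/L.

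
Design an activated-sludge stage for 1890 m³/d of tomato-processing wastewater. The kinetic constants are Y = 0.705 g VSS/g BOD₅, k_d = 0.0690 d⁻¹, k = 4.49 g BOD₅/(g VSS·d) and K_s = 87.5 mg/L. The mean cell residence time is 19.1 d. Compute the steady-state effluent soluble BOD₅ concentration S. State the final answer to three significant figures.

S ≈ 3.49 mg/L

From the Monod/SRT balance for a CMAS, S = K_s·(1+k_d θ_c)/[θ_c·(Y k − k_d) − 1] = 87.5 × (1 + 0.0690 × 19.1) / [19.1 × (0.705 × 4.49 − 0.0690) − 1] = 202.8 / 58.14 = 3.488 mg/L.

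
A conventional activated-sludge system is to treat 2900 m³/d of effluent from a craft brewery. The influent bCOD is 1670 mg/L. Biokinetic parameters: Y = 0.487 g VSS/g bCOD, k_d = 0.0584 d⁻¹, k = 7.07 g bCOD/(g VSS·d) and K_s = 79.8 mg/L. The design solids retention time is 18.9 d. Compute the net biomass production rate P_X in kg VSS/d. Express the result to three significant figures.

From the Monod/SRT balance for a CMAS, S = K_s·(1+k_d θ_c)/[θ_c·(Y k − k_d) − 1] = 79.8 × (1 + 0.0584 × 18.9) / [18.9 × (0.487 × 7.07 − 0.0584) − 1] = 167.9 / 62.97 = 2.666 mg/L.
Correct the yield for decay: Y_obs = Y/(1 + k_d θ_c) = 0.487 / (1 + 0.0584 × 18.9) = 0.487 / 2.104 = 0.2315.
ΔS = 1670 − 2.67 = 1667 mg/L, so the substrate removal rate is 2900 × 1667/1000 = 4835 kg bCOD/d.
Net biomass production P_X = Y_obs × Q·(S₀ − S) = 0.2315 × 4835 = 1119 kg VSS/d.

P_X ≈ 1120 kg VSS/d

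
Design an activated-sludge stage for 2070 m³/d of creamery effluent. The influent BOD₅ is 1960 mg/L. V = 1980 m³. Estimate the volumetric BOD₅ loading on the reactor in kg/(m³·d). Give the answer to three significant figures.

L_v = Q S₀ / V = 2070 × 1960 × 10⁻³ / 1980 = 2.049 kg/(m³·d).

L_v ≈ 2.05 kg BOD₅/(m³·d)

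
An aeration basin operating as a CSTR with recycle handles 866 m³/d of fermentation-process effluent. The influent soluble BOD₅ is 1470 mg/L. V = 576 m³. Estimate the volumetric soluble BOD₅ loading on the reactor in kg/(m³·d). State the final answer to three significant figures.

L_v ≈ 2.21 kg soluble BOD₅/(m³·d)

Volumetric loading L_v = Q·S₀ / V = 866 × 1470 g/m³ / 576.0 m³ = 2210 g/(m³·d) = 2.210 kg soluble BOD₅/(m³·d).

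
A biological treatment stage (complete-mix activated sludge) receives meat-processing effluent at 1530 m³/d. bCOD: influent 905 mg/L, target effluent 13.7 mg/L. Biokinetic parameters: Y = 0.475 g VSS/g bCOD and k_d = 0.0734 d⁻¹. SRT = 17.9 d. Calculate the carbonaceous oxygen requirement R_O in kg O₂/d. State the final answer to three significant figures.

The observed yield is Y_obs = Y/(1 + k_d·θ_c) = 0.475 / (1 + 0.0734 × 17.9) = 0.475 / 2.314 = 0.2053 g VSS per g bCOD removed.
ΔS = 905 − 13.7 = 891.3 mg/L, so the substrate removal rate is 1530 × 891.3/1000 = 1364 kg bCOD/d.
P_X = Y_obs·Q·(S₀ − S) = 0.2053 × 1364 = 279.9 kg VSS/d.
R_O = Q·ΔS − 1.42 P_X = 1364 − 397.5 = 966.2 kg O₂/d.

R_O ≈ 966 kg O₂/d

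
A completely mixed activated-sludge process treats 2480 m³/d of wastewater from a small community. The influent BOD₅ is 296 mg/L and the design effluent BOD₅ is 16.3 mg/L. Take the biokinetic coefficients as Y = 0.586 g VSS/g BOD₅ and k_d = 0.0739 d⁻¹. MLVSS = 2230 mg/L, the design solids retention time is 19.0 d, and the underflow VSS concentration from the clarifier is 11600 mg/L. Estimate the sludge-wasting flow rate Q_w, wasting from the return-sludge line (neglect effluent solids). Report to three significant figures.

Q_w ≈ 14.6 m³/d

From the SRT design equation V = Y Q (S₀−S) θ_c / [X (1 + k_d θ_c)] = 0.586 × 2480 × (296 − 16.3) × 19.0 / [2230 × (1 + 0.0739 × 19.0)] = 7.72×10^6 / 5361 = 1441 m³.
Q_w = (V·X)/(θ_c X_r) = 1441 × 2230 / (19.0 × 11600) = 14.58 m³/d.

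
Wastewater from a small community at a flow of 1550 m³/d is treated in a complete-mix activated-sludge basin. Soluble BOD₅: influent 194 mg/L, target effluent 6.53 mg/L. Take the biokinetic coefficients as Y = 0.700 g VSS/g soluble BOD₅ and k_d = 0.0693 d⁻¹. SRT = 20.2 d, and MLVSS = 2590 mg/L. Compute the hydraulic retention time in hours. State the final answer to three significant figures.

From the SRT design equation V = Y Q (S₀−S) θ_c / [X (1 + k_d θ_c)] = 0.700 × 1550 × (194 − 6.53) × 20.2 / [2590 × (1 + 0.0693 × 20.2)] = 4.11×10^6 / 6216 = 661.0 m³.
Hydraulic retention time τ = V/Q = 661.0 / 1550 = 0.4265 d = 10.24 h.

τ ≈ 10.2 h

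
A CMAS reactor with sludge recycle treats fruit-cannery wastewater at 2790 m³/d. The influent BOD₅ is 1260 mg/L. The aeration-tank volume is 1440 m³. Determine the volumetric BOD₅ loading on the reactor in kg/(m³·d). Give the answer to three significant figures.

Volumetric loading L_v = Q·S₀ / V = 2790 × 1260 g/m³ / 1440 m³ = 2441 g/(m³·d) = 2.441 kg BOD₅/(m³·d).

L_v ≈ 2.44 kg BOD₅/(m³·d)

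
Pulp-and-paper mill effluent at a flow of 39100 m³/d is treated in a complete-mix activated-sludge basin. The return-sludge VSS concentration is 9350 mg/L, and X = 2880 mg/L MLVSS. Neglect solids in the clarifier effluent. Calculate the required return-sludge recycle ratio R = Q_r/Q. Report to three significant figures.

Solids balance on the clarifier gives (1+R)X = R·X_r, so R = X/(X_r − X) = 2880 / (9350 − 2880) = 0.4451.

R ≈ 0.445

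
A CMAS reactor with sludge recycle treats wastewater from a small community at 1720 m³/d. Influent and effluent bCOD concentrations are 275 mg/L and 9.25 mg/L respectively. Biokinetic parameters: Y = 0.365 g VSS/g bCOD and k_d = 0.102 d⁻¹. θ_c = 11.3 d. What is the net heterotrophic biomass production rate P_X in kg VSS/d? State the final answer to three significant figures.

Correct the yield for decay: Y_obs = Y/(1 + k_d θ_c) = 0.365 / (1 + 0.102 × 11.3) = 0.365 / 2.153 = 0.1696.
ΔS = 275 − 9.25 = 265.8 mg/L, so the substrate removal rate is 1720 × 265.8/1000 = 457.1 kg bCOD/d.
Biomass produced: P_X = Y_obs·Q·ΔS = 0.1696 × 457.1 ≈ 77.51 kg VSS/d.

P_X ≈ 77.5 kg VSS/d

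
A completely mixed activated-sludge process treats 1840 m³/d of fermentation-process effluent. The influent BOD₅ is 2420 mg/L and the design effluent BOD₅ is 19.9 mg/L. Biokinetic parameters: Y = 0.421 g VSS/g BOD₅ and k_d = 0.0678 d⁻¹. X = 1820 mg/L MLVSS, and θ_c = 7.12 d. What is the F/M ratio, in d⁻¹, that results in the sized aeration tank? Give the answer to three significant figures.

F/M ≈ 0.499 d⁻¹

From the SRT design equation V = Y Q (S₀−S) θ_c / [X (1 + k_d θ_c)] = 0.421 × 1840 × (2420 − 19.9) × 7.12 / [1820 × (1 + 0.0678 × 7.12)] = 1.32×10^7 / 2699 = 4905 m³.
F/M = Q·S₀ / (V·X) = 1840 × 2420 / (4905 × 1820) = 0.4988 g BOD₅·(g VSS·d)⁻¹.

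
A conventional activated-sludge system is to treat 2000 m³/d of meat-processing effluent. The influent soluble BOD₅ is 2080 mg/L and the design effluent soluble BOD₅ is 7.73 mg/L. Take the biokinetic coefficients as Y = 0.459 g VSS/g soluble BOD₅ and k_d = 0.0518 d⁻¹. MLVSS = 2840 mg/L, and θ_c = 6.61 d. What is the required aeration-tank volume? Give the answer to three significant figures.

Steady-state biomass mass balance: V·X·(1 + k_d·θ_c) = Y·Q·(S₀ − S)·θ_c, so V = 0.459 × 2000 × (2080 − 7.73) × 6.61 / [2840 × (1 + 0.0518 × 6.61)] = 1.26×10^7 / 3812 = 3298 m³.

V ≈ 3300 m³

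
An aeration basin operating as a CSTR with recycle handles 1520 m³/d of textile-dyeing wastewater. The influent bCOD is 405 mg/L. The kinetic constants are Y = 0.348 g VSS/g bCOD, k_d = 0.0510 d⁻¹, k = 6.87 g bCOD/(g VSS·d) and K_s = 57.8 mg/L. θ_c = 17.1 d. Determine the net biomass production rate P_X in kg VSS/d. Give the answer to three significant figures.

P_X ≈ 114 kg VSS/d

From the Monod/SRT balance for a CMAS, S = K_s·(1+k_d θ_c)/[θ_c·(Y k − k_d) − 1] = 57.8 × (1 + 0.0510 × 17.1) / [17.1 × (0.348 × 6.87 − 0.0510) − 1] = 108.2 / 39.01 = 2.774 mg/L.
Observed yield with endogenous decay: Y_obs = Y / (1 + k_d·θ_c) = 0.348 / (1 + 0.0510 × 17.1) = 0.348 / 1.872 = 0.1859 g VSS/g bCOD.
Mass of bCOD removed per day: Q(S₀ − S) = 1520 × 402.2 g/m³ = 611.4 kg/d.
Biomass produced: P_X = Y_obs·Q·ΔS = 0.1859 × 611.4 ≈ 113.6 kg VSS/d.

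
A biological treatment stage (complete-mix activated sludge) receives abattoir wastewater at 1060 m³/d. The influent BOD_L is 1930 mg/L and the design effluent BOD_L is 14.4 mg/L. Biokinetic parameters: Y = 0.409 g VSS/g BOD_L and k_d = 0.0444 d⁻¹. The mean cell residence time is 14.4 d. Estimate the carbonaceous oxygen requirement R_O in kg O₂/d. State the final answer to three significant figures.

R_O ≈ 1310 kg O₂/d

Observed yield with endogenous decay: Y_obs = Y / (1 + k_d·θ_c) = 0.409 / (1 + 0.0444 × 14.4) = 0.409 / 1.639 = 0.2495 g VSS/g BOD_L.
Mass of BOD_L removed per day: Q(S₀ − S) = 1060 × 1916 g/m³ = 2031 kg/d.
Net sludge production P_X = 0.2495 × 2031 = 506.6 kg VSS/d.
Carbonaceous O₂ demand = substrate oxidised − cell-mass equivalent = 2031 − 1.42 × 506.6 = 1311 kg O₂/d.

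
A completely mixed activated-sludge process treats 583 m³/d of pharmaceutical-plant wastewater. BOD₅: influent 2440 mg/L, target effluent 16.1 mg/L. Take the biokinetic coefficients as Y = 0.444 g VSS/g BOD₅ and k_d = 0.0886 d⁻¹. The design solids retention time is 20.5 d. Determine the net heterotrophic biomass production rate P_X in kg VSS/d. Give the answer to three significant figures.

Observed yield with endogenous decay: Y_obs = Y / (1 + k_d·θ_c) = 0.444 / (1 + 0.0886 × 20.5) = 0.444 / 2.816 = 0.1577 g VSS/g BOD₅.
Mass of BOD₅ removed per day: Q(S₀ − S) = 583 × 2424 g/m³ = 1413 kg/d.
Net biomass production P_X = Y_obs × Q·(S₀ − S) = 0.1577 × 1413 = 222.8 kg VSS/d.

P_X ≈ 223 kg VSS/d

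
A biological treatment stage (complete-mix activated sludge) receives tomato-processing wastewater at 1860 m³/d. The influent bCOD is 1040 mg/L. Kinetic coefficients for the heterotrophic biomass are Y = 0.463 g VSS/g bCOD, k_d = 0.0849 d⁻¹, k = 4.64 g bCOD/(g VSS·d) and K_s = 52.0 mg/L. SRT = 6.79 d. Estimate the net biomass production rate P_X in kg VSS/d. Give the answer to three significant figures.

P_X ≈ 565 kg VSS/d

Effluent substrate depends only on kinetics and SRT: S = K_s(1 + k_d θ_c) / [θ_c(Yk − k_d) − 1] = 52.0 × (1 + 0.0849 × 6.79) / [6.79 × (0.463 × 4.64 − 0.0849) − 1] = 81.98 / 13.01 = 6.301 mg/L.
Y_obs = Y / (1 + k_d θ_c) = 0.463 / (1 + 0.0849 × 6.79) = 0.463 / 1.576 = 0.2937.
Q·(S₀ − S) = 1860 × (1040 − 6.30) × 10⁻³ = 1923 kg/d removed.
So the net sludge growth is P_X = 0.2937 × 1923 = 564.7 kg VSS/d.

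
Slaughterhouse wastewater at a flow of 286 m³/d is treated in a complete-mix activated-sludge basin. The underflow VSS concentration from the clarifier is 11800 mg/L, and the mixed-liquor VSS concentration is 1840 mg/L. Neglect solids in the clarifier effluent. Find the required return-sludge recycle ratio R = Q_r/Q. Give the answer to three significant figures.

Solids balance on the clarifier gives (1+R)X = R·X_r, so R = X/(X_r − X) = 1840 / (11800 − 1840) = 0.1847.

R ≈ 0.185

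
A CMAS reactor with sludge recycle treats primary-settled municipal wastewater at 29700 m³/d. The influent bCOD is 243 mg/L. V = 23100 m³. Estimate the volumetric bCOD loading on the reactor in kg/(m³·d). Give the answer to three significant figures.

Volumetric loading L_v = Q·S₀ / V = 29700 × 243 g/m³ / 23100 m³ = 312.4 g/(m³·d) = 0.3124 kg bCOD/(m³·d).

L_v ≈ 0.312 kg bCOD/(m³·d)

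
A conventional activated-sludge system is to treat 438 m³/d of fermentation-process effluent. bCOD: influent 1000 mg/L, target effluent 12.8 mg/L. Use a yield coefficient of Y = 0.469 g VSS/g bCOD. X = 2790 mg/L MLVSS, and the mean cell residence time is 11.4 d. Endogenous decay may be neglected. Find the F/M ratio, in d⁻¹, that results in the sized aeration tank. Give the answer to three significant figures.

F/M ≈ 0.189 d⁻¹

With k_d = 0 the design equation reduces to V = Y Q (S₀−S) θ_c / X = 0.469 × 438 × (1000 − 12.8) × 11.4 / 2790 = 828.6 m³.
Food-to-microorganism ratio F/M = Q S₀ / (V X) = 438 × 1000 / (828.6 × 2790) = 0.1895 d⁻¹.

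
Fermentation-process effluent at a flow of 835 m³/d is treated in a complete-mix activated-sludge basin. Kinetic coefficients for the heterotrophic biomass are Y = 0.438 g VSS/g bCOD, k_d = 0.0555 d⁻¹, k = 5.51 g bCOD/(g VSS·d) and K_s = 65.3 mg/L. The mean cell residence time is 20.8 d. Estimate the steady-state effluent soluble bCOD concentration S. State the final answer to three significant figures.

Effluent substrate depends only on kinetics and SRT: S = K_s(1 + k_d θ_c) / [θ_c(Yk − k_d) − 1] = 65.3 × (1 + 0.0555 × 20.8) / [20.8 × (0.438 × 5.51 − 0.0555) − 1] = 140.7 / 48.04 = 2.928 mg/L.

S ≈ 2.93 mg/L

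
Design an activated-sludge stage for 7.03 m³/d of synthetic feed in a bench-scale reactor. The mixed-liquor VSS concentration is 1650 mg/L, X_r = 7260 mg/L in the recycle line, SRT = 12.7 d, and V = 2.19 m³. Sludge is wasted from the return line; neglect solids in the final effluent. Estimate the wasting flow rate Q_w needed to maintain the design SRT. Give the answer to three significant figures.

Wasting from the return line (neglecting effluent solids): Q_w = V·X / (θ_c·X_r) = 2.190 × 1650 / (12.7 × 7260) = 0.03919 m³/d.

Q_w ≈ 0.0392 m³/d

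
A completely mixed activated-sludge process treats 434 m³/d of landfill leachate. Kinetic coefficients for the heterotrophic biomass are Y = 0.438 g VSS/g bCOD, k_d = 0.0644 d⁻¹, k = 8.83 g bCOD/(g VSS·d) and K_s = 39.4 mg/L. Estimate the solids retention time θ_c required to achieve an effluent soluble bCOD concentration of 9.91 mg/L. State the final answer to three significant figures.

θ_c ≈ 1.40 d

At the target effluent, Y k S/(K_s+S) = 0.438×8.83×9.91/49.31 = 0.7773 d⁻¹.
1/θ_c = 0.7773 − 0.0644 = 0.7129 d⁻¹, so θ_c = 1.403 d.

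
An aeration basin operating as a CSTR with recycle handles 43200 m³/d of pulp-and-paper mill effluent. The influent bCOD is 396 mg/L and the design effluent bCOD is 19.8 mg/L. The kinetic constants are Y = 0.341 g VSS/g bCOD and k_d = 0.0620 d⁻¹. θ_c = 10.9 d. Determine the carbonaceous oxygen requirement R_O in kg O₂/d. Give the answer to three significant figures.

The observed yield is Y_obs = Y/(1 + k_d·θ_c) = 0.341 / (1 + 0.0620 × 10.9) = 0.341 / 1.676 = 0.2035 g VSS per g bCOD removed.
Mass of bCOD removed per day: Q(S₀ − S) = 43200 × 376.2 g/m³ = 16252 kg/d.
Net sludge production P_X = 0.2035 × 16252 = 3307 kg VSS/d.
R_O = Q·ΔS − 1.42 P_X = 16252 − 4696 = 11556 kg O₂/d.

R_O ≈ 11600 kg O₂/d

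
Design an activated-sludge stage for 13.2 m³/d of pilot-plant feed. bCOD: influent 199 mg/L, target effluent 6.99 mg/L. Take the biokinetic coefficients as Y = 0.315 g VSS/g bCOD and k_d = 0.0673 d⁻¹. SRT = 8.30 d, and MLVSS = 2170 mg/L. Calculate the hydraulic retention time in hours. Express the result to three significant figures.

Rearranging the biomass balance for a CMAS with decay, V = Y·Q·ΔS·θ_c / [X·(1+k_d θ_c)] = 0.315 × 13.2 × (199 − 6.99) × 8.30 / [2170 × (1 + 0.0673 × 8.30)] = 6.63×10^3 / 3382 = 1.959 m³.
HRT = V/Q = 1.959 m³ / 13.2 m³·d⁻¹ = 0.1484 d × 24 = 3.562 h.

τ ≈ 3.56 h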